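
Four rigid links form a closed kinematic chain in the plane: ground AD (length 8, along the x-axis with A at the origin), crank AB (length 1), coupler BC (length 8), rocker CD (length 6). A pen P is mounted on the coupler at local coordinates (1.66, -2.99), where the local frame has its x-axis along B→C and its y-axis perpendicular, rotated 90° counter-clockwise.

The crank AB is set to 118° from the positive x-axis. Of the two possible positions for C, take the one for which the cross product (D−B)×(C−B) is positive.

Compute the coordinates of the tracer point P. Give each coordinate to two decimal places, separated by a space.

A=(0,0), D=(8.00,0)
B = A + 1.00·(cos118°, sin118°) = (-0.4695, 0.8829)
|BD| = 8.5154
circle(B,8.00) ∩ circle(D,6.00): a=5.9018, h=5.4008
  candidates: C₊=(5.9605,5.6427) cross=45.990; C₋=(4.8405,-5.1007) cross=-45.990
  mode + wants cross > 0 → take C=(5.9605,5.6427) (cross=45.990)
ex = (C−B)/|BC| = (0.8037,0.5950); ey = (-0.5950,0.8037)
P = B + 1.66·ex + -2.99·ey = (2.6437,-0.5326)

2.64 -0.53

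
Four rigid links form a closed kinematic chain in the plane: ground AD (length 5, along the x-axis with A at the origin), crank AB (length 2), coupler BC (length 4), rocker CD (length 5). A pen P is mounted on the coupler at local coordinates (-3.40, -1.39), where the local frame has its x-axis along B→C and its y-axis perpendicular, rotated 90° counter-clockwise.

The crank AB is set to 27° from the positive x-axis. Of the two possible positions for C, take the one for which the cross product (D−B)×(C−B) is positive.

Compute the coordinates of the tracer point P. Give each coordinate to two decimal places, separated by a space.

A=(0,0), D=(5.00,0)
B = A + 2.00·(cos27°, sin27°) = (1.7820, 0.9080)
|BD| = 3.3436
circle(B,4.00) ∩ circle(D,5.00): a=0.3260, h=3.9867
  candidates: C₊=(3.1783,4.6563) cross=13.330; C₋=(1.0131,-3.0174) cross=-13.330
  mode + wants cross > 0 → take C=(3.1783,4.6563) (cross=13.330)
ex = (C−B)/|BC| = (0.3491,0.9371); ey = (-0.9371,0.3491)
P = B + -3.40·ex + -1.39·ey = (1.8977,-2.7634)

1.90 -2.76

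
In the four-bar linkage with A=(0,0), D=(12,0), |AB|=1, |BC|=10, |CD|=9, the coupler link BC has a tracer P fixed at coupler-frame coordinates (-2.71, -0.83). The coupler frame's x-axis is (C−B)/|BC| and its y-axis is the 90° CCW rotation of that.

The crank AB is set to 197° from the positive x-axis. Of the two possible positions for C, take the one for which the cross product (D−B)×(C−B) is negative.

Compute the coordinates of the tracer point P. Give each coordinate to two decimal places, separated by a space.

-3.51 0.93

A=(0,0), D=(12.00,0)
B = A + 1.00·(cos197°, sin197°) = (-0.9563, -0.2924)
|BD| = 12.9596
circle(B,10.00) ∩ circle(D,9.00): a=7.2128, h=6.9264
  candidates: C₊=(6.0984,6.7950) cross=89.763; C₋=(6.4110,-7.0543) cross=-89.763
  mode - wants cross < 0 → take C=(6.4110,-7.0543) (cross=-89.763)
ex = (C−B)/|BC| = (0.7367,-0.6762); ey = (0.6762,0.7367)
P = B + -2.71·ex + -0.83·ey = (-3.5141,0.9286)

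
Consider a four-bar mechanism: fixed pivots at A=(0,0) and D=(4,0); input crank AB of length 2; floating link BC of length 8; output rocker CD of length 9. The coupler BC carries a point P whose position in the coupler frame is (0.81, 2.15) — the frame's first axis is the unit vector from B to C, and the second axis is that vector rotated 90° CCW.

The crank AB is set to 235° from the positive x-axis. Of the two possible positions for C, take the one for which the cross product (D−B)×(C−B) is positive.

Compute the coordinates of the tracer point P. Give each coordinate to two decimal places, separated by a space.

A=(0,0), D=(4.00,0)
B = A + 2.00·(cos235°, sin235°) = (-1.1472, -1.6383)
|BD| = 5.4016
circle(B,8.00) ∩ circle(D,9.00): a=1.1272, h=7.9202
  candidates: C₊=(-2.4753,6.2507) cross=42.782; C₋=(2.3291,-8.8435) cross=-42.782
  mode + wants cross > 0 → take C=(-2.4753,6.2507) (cross=42.782)
ex = (C−B)/|BC| = (-0.1660,0.9861); ey = (-0.9861,-0.1660)
P = B + 0.81·ex + 2.15·ey = (-3.4018,-1.1965)

-3.40 -1.20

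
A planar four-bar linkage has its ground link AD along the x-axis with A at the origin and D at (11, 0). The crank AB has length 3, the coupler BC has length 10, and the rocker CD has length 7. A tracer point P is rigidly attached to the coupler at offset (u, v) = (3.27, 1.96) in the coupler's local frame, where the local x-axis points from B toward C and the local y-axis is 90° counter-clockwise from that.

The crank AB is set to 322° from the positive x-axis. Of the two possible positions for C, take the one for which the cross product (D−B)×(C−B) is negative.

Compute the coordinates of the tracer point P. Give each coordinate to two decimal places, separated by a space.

A=(0,0), D=(11.00,0)
B = A + 3.00·(cos322°, sin322°) = (2.3640, -1.8470)
|BD| = 8.8313
circle(B,10.00) ∩ circle(D,7.00): a=7.3031, h=6.8312
  candidates: C₊=(8.0770,6.3605) cross=60.328; C₋=(10.9343,-6.9997) cross=-60.328
  mode - wants cross < 0 → take C=(10.9343,-6.9997) (cross=-60.328)
ex = (C−B)/|BC| = (0.8570,-0.5153); ey = (0.5153,0.8570)
P = B + 3.27·ex + 1.96·ey = (6.1764,-1.8521)

6.18 -1.85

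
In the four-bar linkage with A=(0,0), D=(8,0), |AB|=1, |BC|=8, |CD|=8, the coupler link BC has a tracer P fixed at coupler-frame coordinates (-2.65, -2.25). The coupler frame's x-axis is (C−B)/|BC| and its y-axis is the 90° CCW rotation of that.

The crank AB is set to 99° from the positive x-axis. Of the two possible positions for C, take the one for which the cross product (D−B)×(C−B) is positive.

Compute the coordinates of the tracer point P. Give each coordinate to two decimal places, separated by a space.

A=(0,0), D=(8.00,0)
B = A + 1.00·(cos99°, sin99°) = (-0.1564, 0.9877)
|BD| = 8.2160
circle(B,8.00) ∩ circle(D,8.00): a=4.1080, h=6.8647
  candidates: C₊=(4.7470,7.3088) cross=56.401; C₋=(3.0965,-6.3211) cross=-56.401
  mode + wants cross > 0 → take C=(4.7470,7.3088) (cross=56.401)
ex = (C−B)/|BC| = (0.6129,0.7901); ey = (-0.7901,0.6129)
P = B + -2.65·ex + -2.25·ey = (-0.0029,-2.4853)

-0.00 -2.49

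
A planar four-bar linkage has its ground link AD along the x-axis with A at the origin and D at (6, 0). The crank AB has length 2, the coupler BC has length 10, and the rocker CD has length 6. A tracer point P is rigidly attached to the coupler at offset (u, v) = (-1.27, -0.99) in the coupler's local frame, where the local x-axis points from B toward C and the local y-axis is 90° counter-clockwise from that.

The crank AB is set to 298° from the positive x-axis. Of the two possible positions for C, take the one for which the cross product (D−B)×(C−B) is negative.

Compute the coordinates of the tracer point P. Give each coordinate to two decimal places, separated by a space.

-0.50 -2.50

A=(0,0), D=(6.00,0)
B = A + 2.00·(cos298°, sin298°) = (0.9389, -1.7659)
|BD| = 5.3603
circle(B,10.00) ∩ circle(D,6.00): a=8.6500, h=5.0178
  candidates: C₊=(7.4530,5.8214) cross=26.897; C₋=(10.7591,-3.6539) cross=-26.897
  mode - wants cross < 0 → take C=(10.7591,-3.6539) (cross=-26.897)
ex = (C−B)/|BC| = (0.9820,-0.1888); ey = (0.1888,0.9820)
P = B + -1.27·ex + -0.99·ey = (-0.4951,-2.4983)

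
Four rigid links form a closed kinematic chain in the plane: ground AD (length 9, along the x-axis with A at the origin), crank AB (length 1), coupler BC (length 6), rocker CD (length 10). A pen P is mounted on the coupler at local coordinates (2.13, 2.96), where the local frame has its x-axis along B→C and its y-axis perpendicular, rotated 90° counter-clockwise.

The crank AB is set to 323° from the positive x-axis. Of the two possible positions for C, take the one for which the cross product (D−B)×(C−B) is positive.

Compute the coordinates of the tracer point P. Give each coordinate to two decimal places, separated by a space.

A=(0,0), D=(9.00,0)
B = A + 1.00·(cos323°, sin323°) = (0.7986, -0.6018)
|BD| = 8.2234
circle(B,6.00) ∩ circle(D,10.00): a=0.2204, h=5.9960
  candidates: C₊=(0.5796,5.3942) cross=49.307; C₋=(1.4572,-6.5656) cross=-49.307
  mode + wants cross > 0 → take C=(0.5796,5.3942) (cross=49.307)
ex = (C−B)/|BC| = (-0.0365,0.9993); ey = (-0.9993,-0.0365)
P = B + 2.13·ex + 2.96·ey = (-2.2371,1.4187)

-2.24 1.42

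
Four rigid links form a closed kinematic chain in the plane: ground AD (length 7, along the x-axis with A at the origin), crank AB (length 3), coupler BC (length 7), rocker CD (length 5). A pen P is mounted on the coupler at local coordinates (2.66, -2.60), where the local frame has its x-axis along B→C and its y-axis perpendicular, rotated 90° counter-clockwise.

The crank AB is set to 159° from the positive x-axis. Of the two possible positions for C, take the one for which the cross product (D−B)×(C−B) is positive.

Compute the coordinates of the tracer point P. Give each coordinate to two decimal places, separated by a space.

0.65 -0.32

A=(0,0), D=(7.00,0)
B = A + 3.00·(cos159°, sin159°) = (-2.8007, 1.0751)
|BD| = 9.8595
circle(B,7.00) ∩ circle(D,5.00): a=6.1469, h=3.3490
  candidates: C₊=(3.6747,3.7339) cross=33.020; C₋=(2.9443,-2.9242) cross=-33.020
  mode + wants cross > 0 → take C=(3.6747,3.7339) (cross=33.020)
ex = (C−B)/|BC| = (0.9251,0.3798); ey = (-0.3798,0.9251)
P = B + 2.66·ex + -2.60·ey = (0.6475,-0.3197)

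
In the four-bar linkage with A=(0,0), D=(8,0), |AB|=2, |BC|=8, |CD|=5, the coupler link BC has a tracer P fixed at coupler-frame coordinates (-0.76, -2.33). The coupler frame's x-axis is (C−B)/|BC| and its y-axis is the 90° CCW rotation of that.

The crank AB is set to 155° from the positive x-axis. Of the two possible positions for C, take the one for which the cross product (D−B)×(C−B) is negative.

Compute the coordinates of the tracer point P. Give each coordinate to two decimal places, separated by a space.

-3.78 -0.62

A=(0,0), D=(8.00,0)
B = A + 2.00·(cos155°, sin155°) = (-1.8126, 0.8452)
|BD| = 9.8490
circle(B,8.00) ∩ circle(D,5.00): a=6.9044, h=4.0410
  candidates: C₊=(5.4131,4.2788) cross=39.799; C₋=(4.7195,-3.7734) cross=-39.799
  mode - wants cross < 0 → take C=(4.7195,-3.7734) (cross=-39.799)
ex = (C−B)/|BC| = (0.8165,-0.5773); ey = (0.5773,0.8165)
P = B + -0.76·ex + -2.33·ey = (-3.7783,-0.6185)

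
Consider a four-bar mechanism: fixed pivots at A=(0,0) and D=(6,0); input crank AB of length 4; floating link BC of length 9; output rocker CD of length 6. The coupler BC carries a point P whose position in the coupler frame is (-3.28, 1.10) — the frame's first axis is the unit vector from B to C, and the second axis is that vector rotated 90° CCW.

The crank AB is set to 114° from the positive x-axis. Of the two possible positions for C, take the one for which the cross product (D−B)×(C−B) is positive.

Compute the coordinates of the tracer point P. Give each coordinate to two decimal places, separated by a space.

A=(0,0), D=(6.00,0)
B = A + 4.00·(cos114°, sin114°) = (-1.6269, 3.6542)
|BD| = 8.4571
circle(B,9.00) ∩ circle(D,6.00): a=6.8890, h=5.7915
  candidates: C₊=(7.0882,5.9005) cross=48.979; C₋=(2.0834,-4.5454) cross=-48.979
  mode + wants cross > 0 → take C=(7.0882,5.9005) (cross=48.979)
ex = (C−B)/|BC| = (0.9684,0.2496); ey = (-0.2496,0.9684)
P = B + -3.28·ex + 1.10·ey = (-5.0777,3.9007)

-5.08 3.90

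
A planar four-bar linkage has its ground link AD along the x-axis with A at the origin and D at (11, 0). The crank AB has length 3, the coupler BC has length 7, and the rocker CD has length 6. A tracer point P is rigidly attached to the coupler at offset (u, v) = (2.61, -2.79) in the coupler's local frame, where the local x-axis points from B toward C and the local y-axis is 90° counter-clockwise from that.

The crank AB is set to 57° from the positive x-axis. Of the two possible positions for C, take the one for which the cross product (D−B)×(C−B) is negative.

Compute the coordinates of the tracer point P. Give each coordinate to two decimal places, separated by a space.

0.98 -1.25

A=(0,0), D=(11.00,0)
B = A + 3.00·(cos57°, sin57°) = (1.6339, 2.5160)
|BD| = 9.6981
circle(B,7.00) ∩ circle(D,6.00): a=5.5193, h=4.3055
  candidates: C₊=(8.0812,5.2422) cross=41.755; C₋=(5.8473,-3.0740) cross=-41.755
  mode - wants cross < 0 → take C=(5.8473,-3.0740) (cross=-41.755)
ex = (C−B)/|BC| = (0.6019,-0.7986); ey = (0.7986,0.6019)
P = B + 2.61·ex + -2.79·ey = (0.9769,-1.2476)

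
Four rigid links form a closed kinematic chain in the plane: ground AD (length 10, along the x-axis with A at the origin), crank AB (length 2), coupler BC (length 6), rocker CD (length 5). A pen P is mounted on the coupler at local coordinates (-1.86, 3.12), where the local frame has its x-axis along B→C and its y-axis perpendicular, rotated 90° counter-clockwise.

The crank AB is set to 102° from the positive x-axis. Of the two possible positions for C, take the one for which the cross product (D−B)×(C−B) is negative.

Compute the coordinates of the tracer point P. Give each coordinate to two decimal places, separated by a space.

A=(0,0), D=(10.00,0)
B = A + 2.00·(cos102°, sin102°) = (-0.4158, 1.9563)
|BD| = 10.5979
circle(B,6.00) ∩ circle(D,5.00): a=5.8179, h=1.4668
  candidates: C₊=(5.5729,2.3240) cross=15.545; C₋=(5.0314,-0.5593) cross=-15.545
  mode - wants cross < 0 → take C=(5.0314,-0.5593) (cross=-15.545)
ex = (C−B)/|BC| = (0.9079,-0.4193); ey = (0.4193,0.9079)
P = B + -1.86·ex + 3.12·ey = (-0.7964,5.5687)

-0.80 5.57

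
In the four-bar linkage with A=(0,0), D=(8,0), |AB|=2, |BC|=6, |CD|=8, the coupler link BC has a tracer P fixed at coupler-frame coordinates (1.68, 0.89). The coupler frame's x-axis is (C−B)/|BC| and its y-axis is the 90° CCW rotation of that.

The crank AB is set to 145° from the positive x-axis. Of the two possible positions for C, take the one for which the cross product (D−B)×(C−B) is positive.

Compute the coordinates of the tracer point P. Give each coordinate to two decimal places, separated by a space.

A=(0,0), D=(8.00,0)
B = A + 2.00·(cos145°, sin145°) = (-1.6383, 1.1472)
|BD| = 9.7063
circle(B,6.00) ∩ circle(D,8.00): a=3.4108, h=4.9362
  candidates: C₊=(2.3320,5.6457) cross=47.913; C₋=(1.1652,-4.1576) cross=-47.913
  mode + wants cross > 0 → take C=(2.3320,5.6457) (cross=47.913)
ex = (C−B)/|BC| = (0.6617,0.7498); ey = (-0.7498,0.6617)
P = B + 1.68·ex + 0.89·ey = (-1.1939,2.9957)

-1.19 3.00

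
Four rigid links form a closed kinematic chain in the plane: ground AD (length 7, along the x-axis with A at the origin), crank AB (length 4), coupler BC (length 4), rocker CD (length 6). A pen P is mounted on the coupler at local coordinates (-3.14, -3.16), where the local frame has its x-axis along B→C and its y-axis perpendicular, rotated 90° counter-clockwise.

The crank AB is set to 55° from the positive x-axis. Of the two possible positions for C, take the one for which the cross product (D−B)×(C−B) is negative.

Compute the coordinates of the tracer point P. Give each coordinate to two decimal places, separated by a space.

A=(0,0), D=(7.00,0)
B = A + 4.00·(cos55°, sin55°) = (2.2943, 3.2766)
|BD| = 5.7341
circle(B,4.00) ∩ circle(D,6.00): a=1.1231, h=3.8391
  candidates: C₊=(5.4097,5.7854) cross=22.014; C₋=(1.0222,-0.5157) cross=-22.014
  mode - wants cross < 0 → take C=(1.0222,-0.5157) (cross=-22.014)
ex = (C−B)/|BC| = (-0.3180,-0.9481); ey = (0.9481,-0.3180)
P = B + -3.14·ex + -3.16·ey = (0.2970,7.2585)

0.30 7.26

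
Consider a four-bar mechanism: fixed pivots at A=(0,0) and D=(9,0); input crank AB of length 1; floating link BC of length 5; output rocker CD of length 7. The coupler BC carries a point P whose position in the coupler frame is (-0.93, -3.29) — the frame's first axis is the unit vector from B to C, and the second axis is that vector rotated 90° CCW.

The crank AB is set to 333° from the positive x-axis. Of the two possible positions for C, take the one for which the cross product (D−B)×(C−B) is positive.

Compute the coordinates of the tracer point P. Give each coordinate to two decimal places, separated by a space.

3.36 -2.82

A=(0,0), D=(9.00,0)
B = A + 1.00·(cos333°, sin333°) = (0.8910, -0.4540)
|BD| = 8.1217
circle(B,5.00) ∩ circle(D,7.00): a=2.5833, h=4.2809
  candidates: C₊=(3.2310,3.9647) cross=34.768; C₋=(3.7096,-4.5838) cross=-34.768
  mode + wants cross > 0 → take C=(3.2310,3.9647) (cross=34.768)
ex = (C−B)/|BC| = (0.4680,0.8837); ey = (-0.8837,0.4680)
P = B + -0.93·ex + -3.29·ey = (3.3632,-2.8156)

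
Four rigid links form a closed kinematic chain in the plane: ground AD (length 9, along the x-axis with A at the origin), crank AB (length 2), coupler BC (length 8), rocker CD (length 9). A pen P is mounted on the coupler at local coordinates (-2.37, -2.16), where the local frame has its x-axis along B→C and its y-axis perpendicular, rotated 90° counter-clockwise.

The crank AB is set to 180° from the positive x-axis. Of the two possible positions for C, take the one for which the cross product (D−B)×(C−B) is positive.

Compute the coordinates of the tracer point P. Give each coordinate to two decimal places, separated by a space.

A=(0,0), D=(9.00,0)
B = A + 2.00·(cos180°, sin180°) = (-2.0000, 0.0000)
|BD| = 11.0000
circle(B,8.00) ∩ circle(D,9.00): a=4.7273, h=6.4539
  candidates: C₊=(2.7273,6.4539) cross=70.993; C₋=(2.7273,-6.4539) cross=-70.993
  mode + wants cross > 0 → take C=(2.7273,6.4539) (cross=70.993)
ex = (C−B)/|BC| = (0.5909,0.8067); ey = (-0.8067,0.5909)
P = B + -2.37·ex + -2.16·ey = (-1.6579,-3.1883)

-1.66 -3.19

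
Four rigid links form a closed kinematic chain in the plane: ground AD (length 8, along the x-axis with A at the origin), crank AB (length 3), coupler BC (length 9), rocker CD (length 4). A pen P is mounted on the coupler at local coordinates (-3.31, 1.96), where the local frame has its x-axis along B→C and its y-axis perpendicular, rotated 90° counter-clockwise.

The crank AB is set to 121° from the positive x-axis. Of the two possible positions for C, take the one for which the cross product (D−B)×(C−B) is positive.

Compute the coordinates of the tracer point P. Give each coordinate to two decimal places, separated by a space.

A=(0,0), D=(8.00,0)
B = A + 3.00·(cos121°, sin121°) = (-1.5451, 2.5715)
|BD| = 9.8854
circle(B,9.00) ∩ circle(D,4.00): a=8.2304, h=3.6415
  candidates: C₊=(7.3492,3.9467) cross=35.998; C₋=(5.4547,-3.0856) cross=-35.998
  mode + wants cross > 0 → take C=(7.3492,3.9467) (cross=35.998)
ex = (C−B)/|BC| = (0.9883,0.1528); ey = (-0.1528,0.9883)
P = B + -3.31·ex + 1.96·ey = (-5.1157,4.0027)

-5.12 4.00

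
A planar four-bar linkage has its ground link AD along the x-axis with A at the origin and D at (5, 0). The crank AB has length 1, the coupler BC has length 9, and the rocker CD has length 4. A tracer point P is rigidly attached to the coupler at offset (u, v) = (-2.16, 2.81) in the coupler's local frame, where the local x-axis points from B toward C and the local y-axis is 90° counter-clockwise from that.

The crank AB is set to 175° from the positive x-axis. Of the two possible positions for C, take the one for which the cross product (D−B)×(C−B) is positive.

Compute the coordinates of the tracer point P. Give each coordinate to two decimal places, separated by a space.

-3.98 1.99

A=(0,0), D=(5.00,0)
B = A + 1.00·(cos175°, sin175°) = (-0.9962, 0.0872)
|BD| = 5.9968
circle(B,9.00) ∩ circle(D,4.00): a=8.4179, h=3.1841
  candidates: C₊=(7.4671,3.1485) cross=19.094; C₋=(7.3746,-3.2189) cross=-19.094
  mode + wants cross > 0 → take C=(7.4671,3.1485) (cross=19.094)
ex = (C−B)/|BC| = (0.9404,0.3402); ey = (-0.3402,0.9404)
P = B + -2.16·ex + 2.81·ey = (-3.9832,1.9949)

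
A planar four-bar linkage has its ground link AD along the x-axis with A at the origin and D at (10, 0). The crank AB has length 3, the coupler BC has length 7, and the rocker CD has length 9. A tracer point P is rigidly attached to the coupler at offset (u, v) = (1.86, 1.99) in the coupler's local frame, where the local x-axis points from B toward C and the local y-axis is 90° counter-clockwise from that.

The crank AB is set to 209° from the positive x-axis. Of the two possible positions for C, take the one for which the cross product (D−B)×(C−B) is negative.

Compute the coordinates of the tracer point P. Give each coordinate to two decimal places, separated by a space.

0.06 -0.97

A=(0,0), D=(10.00,0)
B = A + 3.00·(cos209°, sin209°) = (-2.6239, -1.4544)
|BD| = 12.7074
circle(B,7.00) ∩ circle(D,9.00): a=5.0946, h=4.8006
  candidates: C₊=(1.8878,3.8977) cross=61.002; C₋=(2.9867,-5.6403) cross=-61.002
  mode - wants cross < 0 → take C=(2.9867,-5.6403) (cross=-61.002)
ex = (C−B)/|BC| = (0.8015,-0.5980); ey = (0.5980,0.8015)
P = B + 1.86·ex + 1.99·ey = (0.0569,-0.9717)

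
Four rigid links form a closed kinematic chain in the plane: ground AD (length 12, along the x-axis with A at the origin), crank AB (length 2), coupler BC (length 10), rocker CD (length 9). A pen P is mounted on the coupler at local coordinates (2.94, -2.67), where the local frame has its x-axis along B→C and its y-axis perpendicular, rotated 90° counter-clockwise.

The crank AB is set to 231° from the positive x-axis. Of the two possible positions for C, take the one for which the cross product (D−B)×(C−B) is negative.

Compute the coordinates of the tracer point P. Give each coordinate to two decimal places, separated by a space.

A=(0,0), D=(12.00,0)
B = A + 2.00·(cos231°, sin231°) = (-1.2586, -1.5543)
|BD| = 13.3494
circle(B,10.00) ∩ circle(D,9.00): a=7.3864, h=6.7410
  candidates: C₊=(5.2926,6.0009) cross=89.989; C₋=(6.8623,-7.3895) cross=-89.989
  mode - wants cross < 0 → take C=(6.8623,-7.3895) (cross=-89.989)
ex = (C−B)/|BC| = (0.8121,-0.5835); ey = (0.5835,0.8121)
P = B + 2.94·ex + -2.67·ey = (-0.4291,-5.4381)

-0.43 -5.44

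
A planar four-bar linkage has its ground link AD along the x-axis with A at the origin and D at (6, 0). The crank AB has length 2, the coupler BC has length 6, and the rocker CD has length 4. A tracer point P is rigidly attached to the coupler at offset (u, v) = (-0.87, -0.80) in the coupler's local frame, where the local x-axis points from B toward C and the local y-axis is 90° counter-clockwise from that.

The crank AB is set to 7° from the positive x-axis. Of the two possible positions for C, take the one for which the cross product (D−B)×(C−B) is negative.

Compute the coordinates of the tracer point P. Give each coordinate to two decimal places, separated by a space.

A=(0,0), D=(6.00,0)
B = A + 2.00·(cos7°, sin7°) = (1.9851, 0.2437)
|BD| = 4.0223
circle(B,6.00) ∩ circle(D,4.00): a=4.4973, h=3.9717
  candidates: C₊=(6.7148,3.9356) cross=15.975; C₋=(6.2334,-3.9932) cross=-15.975
  mode - wants cross < 0 → take C=(6.2334,-3.9932) (cross=-15.975)
ex = (C−B)/|BC| = (0.7081,-0.7062); ey = (0.7062,0.7081)
P = B + -0.87·ex + -0.80·ey = (0.8042,0.2916)

0.80 0.29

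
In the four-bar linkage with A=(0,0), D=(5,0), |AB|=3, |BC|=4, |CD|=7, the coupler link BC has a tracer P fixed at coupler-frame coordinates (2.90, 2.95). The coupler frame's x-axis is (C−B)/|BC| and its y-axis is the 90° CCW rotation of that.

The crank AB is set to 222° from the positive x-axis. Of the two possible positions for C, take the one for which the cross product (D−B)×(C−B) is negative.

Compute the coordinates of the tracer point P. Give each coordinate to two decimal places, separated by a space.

A=(0,0), D=(5.00,0)
B = A + 3.00·(cos222°, sin222°) = (-2.2294, -2.0074)
|BD| = 7.5030
circle(B,4.00) ∩ circle(D,7.00): a=1.5523, h=3.6865
  candidates: C₊=(-1.7200,1.9600) cross=27.660; C₋=(0.2526,-5.1442) cross=-27.660
  mode - wants cross < 0 → take C=(0.2526,-5.1442) (cross=-27.660)
ex = (C−B)/|BC| = (0.6205,-0.7842); ey = (0.7842,0.6205)
P = B + 2.90·ex + 2.95·ey = (1.8834,-2.4510)

1.88 -2.45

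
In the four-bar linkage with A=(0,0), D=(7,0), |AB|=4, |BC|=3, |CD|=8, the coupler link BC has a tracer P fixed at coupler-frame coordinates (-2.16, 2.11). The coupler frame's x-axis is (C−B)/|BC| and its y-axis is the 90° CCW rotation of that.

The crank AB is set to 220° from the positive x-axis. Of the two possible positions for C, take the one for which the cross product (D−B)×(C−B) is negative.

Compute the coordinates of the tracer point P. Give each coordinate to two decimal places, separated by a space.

-4.49 0.09

A=(0,0), D=(7.00,0)
B = A + 4.00·(cos220°, sin220°) = (-3.0642, -2.5712)
|BD| = 10.3874
circle(B,3.00) ∩ circle(D,8.00): a=2.5463, h=1.5863
  candidates: C₊=(-0.9898,-0.4039) cross=16.478; C₋=(-0.2045,-3.4779) cross=-16.478
  mode - wants cross < 0 → take C=(-0.2045,-3.4779) (cross=-16.478)
ex = (C−B)/|BC| = (0.9532,-0.3022); ey = (0.3022,0.9532)
P = B + -2.16·ex + 2.11·ey = (-4.4854,0.0930)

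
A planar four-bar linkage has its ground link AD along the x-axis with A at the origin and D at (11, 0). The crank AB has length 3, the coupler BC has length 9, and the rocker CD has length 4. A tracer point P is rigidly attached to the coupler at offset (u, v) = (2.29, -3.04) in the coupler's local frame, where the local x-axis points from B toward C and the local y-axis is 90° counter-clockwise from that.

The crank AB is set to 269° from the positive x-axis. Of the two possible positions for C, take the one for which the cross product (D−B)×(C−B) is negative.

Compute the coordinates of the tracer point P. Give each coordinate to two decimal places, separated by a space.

A=(0,0), D=(11.00,0)
B = A + 3.00·(cos269°, sin269°) = (-0.0524, -2.9995)
|BD| = 11.4522
circle(B,9.00) ∩ circle(D,4.00): a=8.5640, h=2.7674
  candidates: C₊=(7.4878,1.9143) cross=31.692; C₋=(8.9375,-3.4272) cross=-31.692
  mode - wants cross < 0 → take C=(8.9375,-3.4272) (cross=-31.692)
ex = (C−B)/|BC| = (0.9989,-0.0475); ey = (0.0475,0.9989)
P = B + 2.29·ex + -3.04·ey = (2.0906,-6.1449)

2.09 -6.14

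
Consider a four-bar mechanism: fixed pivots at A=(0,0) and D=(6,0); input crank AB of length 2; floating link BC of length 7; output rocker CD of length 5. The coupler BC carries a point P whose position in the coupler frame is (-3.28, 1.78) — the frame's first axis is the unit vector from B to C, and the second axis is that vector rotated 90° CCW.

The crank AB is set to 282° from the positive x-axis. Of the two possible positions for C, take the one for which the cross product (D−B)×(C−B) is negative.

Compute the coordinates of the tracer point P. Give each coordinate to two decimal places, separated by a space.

-1.79 1.05

A=(0,0), D=(6.00,0)
B = A + 2.00·(cos282°, sin282°) = (0.4158, -1.9563)
|BD| = 5.9169
circle(B,7.00) ∩ circle(D,5.00): a=4.9865, h=4.9127
  candidates: C₊=(3.4977,4.3288) cross=29.068; C₋=(6.7462,-4.9440) cross=-29.068
  mode - wants cross < 0 → take C=(6.7462,-4.9440) (cross=-29.068)
ex = (C−B)/|BC| = (0.9043,-0.4268); ey = (0.4268,0.9043)
P = B + -3.28·ex + 1.78·ey = (-1.7907,1.0534)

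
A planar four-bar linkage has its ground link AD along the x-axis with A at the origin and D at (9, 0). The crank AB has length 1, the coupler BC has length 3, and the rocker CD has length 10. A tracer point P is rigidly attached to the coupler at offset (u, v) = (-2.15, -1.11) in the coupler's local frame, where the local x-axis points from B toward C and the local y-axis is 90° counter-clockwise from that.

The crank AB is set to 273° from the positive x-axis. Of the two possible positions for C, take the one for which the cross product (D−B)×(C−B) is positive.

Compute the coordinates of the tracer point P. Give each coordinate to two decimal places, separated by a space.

1.74 -2.73

A=(0,0), D=(9.00,0)
B = A + 1.00·(cos273°, sin273°) = (0.0523, -0.9986)
|BD| = 9.0032
circle(B,3.00) ∩ circle(D,10.00): a=-0.5521, h=2.9488
  candidates: C₊=(-0.8235,1.8707) cross=26.548; C₋=(-0.1693,-3.9904) cross=-26.548
  mode + wants cross > 0 → take C=(-0.8235,1.8707) (cross=26.548)
ex = (C−B)/|BC| = (-0.2919,0.9564); ey = (-0.9564,-0.2919)
P = B + -2.15·ex + -1.11·ey = (1.7416,-2.7309)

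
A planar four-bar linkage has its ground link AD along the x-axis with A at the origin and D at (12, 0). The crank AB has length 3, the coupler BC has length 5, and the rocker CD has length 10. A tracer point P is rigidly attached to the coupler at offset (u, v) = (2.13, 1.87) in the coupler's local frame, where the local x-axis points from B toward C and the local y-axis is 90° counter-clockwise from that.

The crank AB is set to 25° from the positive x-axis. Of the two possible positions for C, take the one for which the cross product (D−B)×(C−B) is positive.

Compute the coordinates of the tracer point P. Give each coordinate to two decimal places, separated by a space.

1.49 3.82

A=(0,0), D=(12.00,0)
B = A + 3.00·(cos25°, sin25°) = (2.7189, 1.2679)
|BD| = 9.3673
circle(B,5.00) ∩ circle(D,10.00): a=0.6803, h=4.9535
  candidates: C₊=(4.0635,6.0837) cross=46.401; C₋=(2.7225,-3.7321) cross=-46.401
  mode + wants cross > 0 → take C=(4.0635,6.0837) (cross=46.401)
ex = (C−B)/|BC| = (0.2689,0.9632); ey = (-0.9632,0.2689)
P = B + 2.13·ex + 1.87·ey = (1.4906,3.8223)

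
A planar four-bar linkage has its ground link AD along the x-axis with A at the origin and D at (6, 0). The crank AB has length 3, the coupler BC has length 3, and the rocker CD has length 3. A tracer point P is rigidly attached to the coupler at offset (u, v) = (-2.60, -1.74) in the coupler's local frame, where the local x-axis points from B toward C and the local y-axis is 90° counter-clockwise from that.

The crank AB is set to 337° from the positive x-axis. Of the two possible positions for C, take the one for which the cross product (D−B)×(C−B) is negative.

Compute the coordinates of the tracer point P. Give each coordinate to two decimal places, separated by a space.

A=(0,0), D=(6.00,0)
B = A + 3.00·(cos337°, sin337°) = (2.7615, -1.1722)
|BD| = 3.4441
circle(B,3.00) ∩ circle(D,3.00): a=1.7221, h=2.4565
  candidates: C₊=(3.5447,1.7238) cross=8.461; C₋=(5.2168,-2.8960) cross=-8.461
  mode - wants cross < 0 → take C=(5.2168,-2.8960) (cross=-8.461)
ex = (C−B)/|BC| = (0.8184,-0.5746); ey = (0.5746,0.8184)
P = B + -2.60·ex + -1.74·ey = (-0.3662,-1.1023)

-0.37 -1.10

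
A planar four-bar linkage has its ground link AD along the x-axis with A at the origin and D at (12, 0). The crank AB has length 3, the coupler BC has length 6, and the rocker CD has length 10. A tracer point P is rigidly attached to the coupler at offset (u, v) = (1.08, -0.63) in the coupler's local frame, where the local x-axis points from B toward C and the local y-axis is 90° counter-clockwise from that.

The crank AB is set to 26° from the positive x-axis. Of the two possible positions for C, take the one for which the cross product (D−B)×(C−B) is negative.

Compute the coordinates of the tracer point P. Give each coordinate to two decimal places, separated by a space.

A=(0,0), D=(12.00,0)
B = A + 3.00·(cos26°, sin26°) = (2.6964, 1.3151)
|BD| = 9.3961
circle(B,6.00) ∩ circle(D,10.00): a=1.2924, h=5.8592
  candidates: C₊=(4.7961,6.9357) cross=55.053; C₋=(3.1560,-4.6673) cross=-55.053
  mode - wants cross < 0 → take C=(3.1560,-4.6673) (cross=-55.053)
ex = (C−B)/|BC| = (0.0766,-0.9971); ey = (0.9971,0.0766)
P = B + 1.08·ex + -0.63·ey = (2.1510,0.1900)

2.15 0.19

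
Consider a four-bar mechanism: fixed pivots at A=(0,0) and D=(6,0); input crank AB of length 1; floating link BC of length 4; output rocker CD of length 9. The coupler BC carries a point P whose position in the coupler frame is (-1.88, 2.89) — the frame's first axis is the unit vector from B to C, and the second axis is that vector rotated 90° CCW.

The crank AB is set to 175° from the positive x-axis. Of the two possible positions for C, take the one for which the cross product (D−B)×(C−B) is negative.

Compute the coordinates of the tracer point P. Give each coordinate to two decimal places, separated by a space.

2.32 1.02

A=(0,0), D=(6.00,0)
B = A + 1.00·(cos175°, sin175°) = (-0.9962, 0.0872)
|BD| = 6.9967
circle(B,4.00) ∩ circle(D,9.00): a=-1.1467, h=3.8321
  candidates: C₊=(-2.0950,3.9333) cross=26.812; C₋=(-2.1905,-3.7304) cross=-26.812
  mode - wants cross < 0 → take C=(-2.1905,-3.7304) (cross=-26.812)
ex = (C−B)/|BC| = (-0.2986,-0.9544); ey = (0.9544,-0.2986)
P = B + -1.88·ex + 2.89·ey = (2.3233,1.0185)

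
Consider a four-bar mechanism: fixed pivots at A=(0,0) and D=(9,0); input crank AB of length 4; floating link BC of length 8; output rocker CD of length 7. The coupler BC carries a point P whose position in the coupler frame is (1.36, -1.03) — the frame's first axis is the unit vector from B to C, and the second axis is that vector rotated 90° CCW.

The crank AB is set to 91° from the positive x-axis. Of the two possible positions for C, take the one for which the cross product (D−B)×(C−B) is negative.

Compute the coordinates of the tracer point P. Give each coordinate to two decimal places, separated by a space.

-0.52 2.35

A=(0,0), D=(9.00,0)
B = A + 4.00·(cos91°, sin91°) = (-0.0698, 3.9994)
|BD| = 9.9124
circle(B,8.00) ∩ circle(D,7.00): a=5.7128, h=5.6003
  candidates: C₊=(7.4170,6.8187) cross=55.513; C₋=(2.8978,-3.4298) cross=-55.513
  mode - wants cross < 0 → take C=(2.8978,-3.4298) (cross=-55.513)
ex = (C−B)/|BC| = (0.3710,-0.9287); ey = (0.9287,0.3710)
P = B + 1.36·ex + -1.03·ey = (-0.5218,2.3543)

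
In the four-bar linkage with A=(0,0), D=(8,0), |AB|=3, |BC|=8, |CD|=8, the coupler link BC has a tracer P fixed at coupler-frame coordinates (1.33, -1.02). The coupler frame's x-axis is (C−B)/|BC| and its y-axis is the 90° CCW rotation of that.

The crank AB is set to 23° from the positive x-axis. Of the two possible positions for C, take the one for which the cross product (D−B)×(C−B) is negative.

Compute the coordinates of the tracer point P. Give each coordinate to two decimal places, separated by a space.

1.91 -0.27

A=(0,0), D=(8.00,0)
B = A + 3.00·(cos23°, sin23°) = (2.7615, 1.1722)
|BD| = 5.3680
circle(B,8.00) ∩ circle(D,8.00): a=2.6840, h=7.5363
  candidates: C₊=(7.0264,7.9405) cross=40.455; C₋=(3.7351,-6.7683) cross=-40.455
  mode - wants cross < 0 → take C=(3.7351,-6.7683) (cross=-40.455)
ex = (C−B)/|BC| = (0.1217,-0.9926); ey = (0.9926,0.1217)
P = B + 1.33·ex + -1.02·ey = (1.9110,-0.2721)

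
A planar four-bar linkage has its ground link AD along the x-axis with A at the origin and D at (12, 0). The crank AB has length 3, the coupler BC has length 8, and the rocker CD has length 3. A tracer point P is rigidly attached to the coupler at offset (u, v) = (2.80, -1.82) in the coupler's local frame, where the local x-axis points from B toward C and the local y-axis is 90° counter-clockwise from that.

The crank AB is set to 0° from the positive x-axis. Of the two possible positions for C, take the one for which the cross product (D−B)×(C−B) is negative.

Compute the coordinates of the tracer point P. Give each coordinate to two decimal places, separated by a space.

5.05 -2.64

A=(0,0), D=(12.00,0)
B = A + 3.00·(cos0°, sin0°) = (3.0000, 0.0000)
|BD| = 9.0000
circle(B,8.00) ∩ circle(D,3.00): a=7.5556, h=2.6294
  candidates: C₊=(10.5556,2.6294) cross=23.664; C₋=(10.5556,-2.6294) cross=-23.664
  mode - wants cross < 0 → take C=(10.5556,-2.6294) (cross=-23.664)
ex = (C−B)/|BC| = (0.9444,-0.3287); ey = (0.3287,0.9444)
P = B + 2.80·ex + -1.82·ey = (5.0463,-2.6392)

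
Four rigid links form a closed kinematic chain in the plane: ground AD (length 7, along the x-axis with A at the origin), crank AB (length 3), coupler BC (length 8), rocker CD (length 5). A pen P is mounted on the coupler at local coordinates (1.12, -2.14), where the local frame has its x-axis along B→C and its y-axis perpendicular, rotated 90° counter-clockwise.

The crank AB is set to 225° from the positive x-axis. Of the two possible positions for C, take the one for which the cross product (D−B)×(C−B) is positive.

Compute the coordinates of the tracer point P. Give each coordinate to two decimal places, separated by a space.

0.19 -2.83

A=(0,0), D=(7.00,0)
B = A + 3.00·(cos225°, sin225°) = (-2.1213, -2.1213)
|BD| = 9.3647
circle(B,8.00) ∩ circle(D,5.00): a=6.7647, h=4.2708
  candidates: C₊=(3.5001,3.5708) cross=39.995; C₋=(5.4349,-4.7487) cross=-39.995
  mode + wants cross > 0 → take C=(3.5001,3.5708) (cross=39.995)
ex = (C−B)/|BC| = (0.7027,0.7115); ey = (-0.7115,0.7027)
P = B + 1.12·ex + -2.14·ey = (0.1883,-2.8281)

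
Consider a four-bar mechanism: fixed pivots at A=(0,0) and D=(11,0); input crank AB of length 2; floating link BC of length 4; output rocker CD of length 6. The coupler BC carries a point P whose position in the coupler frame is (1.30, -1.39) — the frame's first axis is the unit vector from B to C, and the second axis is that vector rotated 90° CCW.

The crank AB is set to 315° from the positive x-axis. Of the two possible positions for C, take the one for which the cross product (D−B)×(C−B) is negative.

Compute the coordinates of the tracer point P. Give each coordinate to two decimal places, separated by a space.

2.48 -2.99

A=(0,0), D=(11.00,0)
B = A + 2.00·(cos315°, sin315°) = (1.4142, -1.4142)
|BD| = 9.6895
circle(B,4.00) ∩ circle(D,6.00): a=3.8127, h=1.2096
  candidates: C₊=(5.0096,0.3389) cross=11.720; C₋=(5.3627,-2.0544) cross=-11.720
  mode - wants cross < 0 → take C=(5.3627,-2.0544) (cross=-11.720)
ex = (C−B)/|BC| = (0.9871,-0.1600); ey = (0.1600,0.9871)
P = B + 1.30·ex + -1.39·ey = (2.4750,-2.9943)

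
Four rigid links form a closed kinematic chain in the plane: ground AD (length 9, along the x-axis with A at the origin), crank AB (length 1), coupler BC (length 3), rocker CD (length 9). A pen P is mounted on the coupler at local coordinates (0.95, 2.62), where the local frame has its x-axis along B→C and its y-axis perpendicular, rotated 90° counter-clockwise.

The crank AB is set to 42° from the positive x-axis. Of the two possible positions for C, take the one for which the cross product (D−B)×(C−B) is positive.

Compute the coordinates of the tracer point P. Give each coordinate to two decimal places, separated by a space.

-1.86 1.65

A=(0,0), D=(9.00,0)
B = A + 1.00·(cos42°, sin42°) = (0.7431, 0.6691)
|BD| = 8.2839
circle(B,3.00) ∩ circle(D,9.00): a=-0.2038, h=2.9931
  candidates: C₊=(0.7818,3.6689) cross=24.794; C₋=(0.2982,-2.2977) cross=-24.794
  mode + wants cross > 0 → take C=(0.7818,3.6689) (cross=24.794)
ex = (C−B)/|BC| = (0.0129,0.9999); ey = (-0.9999,0.0129)
P = B + 0.95·ex + 2.62·ey = (-1.8644,1.6528)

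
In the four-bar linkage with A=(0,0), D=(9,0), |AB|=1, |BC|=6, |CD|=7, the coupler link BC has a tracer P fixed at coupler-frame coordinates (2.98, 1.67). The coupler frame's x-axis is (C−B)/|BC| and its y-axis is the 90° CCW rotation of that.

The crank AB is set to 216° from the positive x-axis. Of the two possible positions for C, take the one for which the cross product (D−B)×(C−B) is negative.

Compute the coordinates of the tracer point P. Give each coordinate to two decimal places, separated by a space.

2.53 -1.31

A=(0,0), D=(9.00,0)
B = A + 1.00·(cos216°, sin216°) = (-0.8090, -0.5878)
|BD| = 9.8266
circle(B,6.00) ∩ circle(D,7.00): a=4.2518, h=4.2334
  candidates: C₊=(3.1820,3.8924) cross=41.600; C₋=(3.6884,-4.5593) cross=-41.600
  mode - wants cross < 0 → take C=(3.6884,-4.5593) (cross=-41.600)
ex = (C−B)/|BC| = (0.7496,-0.6619); ey = (0.6619,0.7496)
P = B + 2.98·ex + 1.67·ey = (2.5301,-1.3085)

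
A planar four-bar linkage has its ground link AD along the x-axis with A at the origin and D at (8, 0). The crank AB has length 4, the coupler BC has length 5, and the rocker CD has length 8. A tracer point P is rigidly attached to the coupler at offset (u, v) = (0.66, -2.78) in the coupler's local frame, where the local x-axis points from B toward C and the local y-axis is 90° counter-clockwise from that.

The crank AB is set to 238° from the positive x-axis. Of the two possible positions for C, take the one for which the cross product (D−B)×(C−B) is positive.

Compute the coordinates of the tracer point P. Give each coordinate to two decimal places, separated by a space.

A=(0,0), D=(8.00,0)
B = A + 4.00·(cos238°, sin238°) = (-2.1197, -3.3922)
|BD| = 10.6731
circle(B,5.00) ∩ circle(D,8.00): a=3.5095, h=3.5614
  candidates: C₊=(0.0760,1.0999) cross=38.011; C₋=(2.3398,-5.6535) cross=-38.011
  mode + wants cross > 0 → take C=(0.0760,1.0999) (cross=38.011)
ex = (C−B)/|BC| = (0.4391,0.8984); ey = (-0.8984,0.4391)
P = B + 0.66·ex + -2.78·ey = (0.6678,-4.0200)

0.67 -4.02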